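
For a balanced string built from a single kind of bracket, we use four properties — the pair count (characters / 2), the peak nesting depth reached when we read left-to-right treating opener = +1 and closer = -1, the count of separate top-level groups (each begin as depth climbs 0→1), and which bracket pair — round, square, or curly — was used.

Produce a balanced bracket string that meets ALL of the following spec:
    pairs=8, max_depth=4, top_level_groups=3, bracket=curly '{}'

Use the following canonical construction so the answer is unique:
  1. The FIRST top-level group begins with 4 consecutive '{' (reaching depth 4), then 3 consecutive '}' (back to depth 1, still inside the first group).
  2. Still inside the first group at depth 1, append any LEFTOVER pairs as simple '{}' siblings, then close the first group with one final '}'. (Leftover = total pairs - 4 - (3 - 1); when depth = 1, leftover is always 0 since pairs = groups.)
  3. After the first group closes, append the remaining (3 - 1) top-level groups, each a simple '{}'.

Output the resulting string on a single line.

Spec: pairs=8 depth=4 groups=3
Leftover pairs = 8 - 4 - (3-1) = 2
First group: deep chain of depth 4 + 2 sibling pairs
Remaining 2 groups: simple '{}' each

Answer: {{{{}}}{}{}}{}{}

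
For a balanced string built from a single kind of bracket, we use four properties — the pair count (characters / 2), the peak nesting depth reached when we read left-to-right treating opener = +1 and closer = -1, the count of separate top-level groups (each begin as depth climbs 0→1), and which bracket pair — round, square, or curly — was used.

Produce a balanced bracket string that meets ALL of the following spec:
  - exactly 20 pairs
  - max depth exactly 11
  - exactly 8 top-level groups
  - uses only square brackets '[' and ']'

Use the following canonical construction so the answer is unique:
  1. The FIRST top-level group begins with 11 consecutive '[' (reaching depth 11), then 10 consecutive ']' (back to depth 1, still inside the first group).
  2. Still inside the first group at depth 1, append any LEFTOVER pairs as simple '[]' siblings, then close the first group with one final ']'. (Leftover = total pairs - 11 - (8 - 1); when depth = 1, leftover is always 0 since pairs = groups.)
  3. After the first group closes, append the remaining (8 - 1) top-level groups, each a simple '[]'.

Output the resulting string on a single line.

Answer: [[[[[[[[[[[]]]]]]]]]][][]][][][][][][][]

Derivation:
Spec: pairs=20 depth=11 groups=8
Leftover pairs = 20 - 11 - (8-1) = 2
First group: deep chain of depth 11 + 2 sibling pairs
Remaining 7 groups: simple '[]' each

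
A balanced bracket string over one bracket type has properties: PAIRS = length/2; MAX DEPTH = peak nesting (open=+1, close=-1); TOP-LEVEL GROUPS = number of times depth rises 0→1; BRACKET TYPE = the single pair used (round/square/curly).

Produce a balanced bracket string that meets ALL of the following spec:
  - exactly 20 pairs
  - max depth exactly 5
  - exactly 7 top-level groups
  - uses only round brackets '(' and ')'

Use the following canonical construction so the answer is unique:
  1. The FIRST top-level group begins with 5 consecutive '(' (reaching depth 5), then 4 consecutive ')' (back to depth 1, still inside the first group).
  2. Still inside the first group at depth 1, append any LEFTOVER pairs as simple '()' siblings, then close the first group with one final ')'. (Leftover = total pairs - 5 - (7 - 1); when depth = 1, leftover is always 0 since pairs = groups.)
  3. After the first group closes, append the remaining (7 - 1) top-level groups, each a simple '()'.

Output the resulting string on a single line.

Answer: ((((())))()()()()()()()()())()()()()()()

Derivation:
Spec: pairs=20 depth=5 groups=7
Leftover pairs = 20 - 5 - (7-1) = 9
First group: deep chain of depth 5 + 9 sibling pairs
Remaining 6 groups: simple '()' each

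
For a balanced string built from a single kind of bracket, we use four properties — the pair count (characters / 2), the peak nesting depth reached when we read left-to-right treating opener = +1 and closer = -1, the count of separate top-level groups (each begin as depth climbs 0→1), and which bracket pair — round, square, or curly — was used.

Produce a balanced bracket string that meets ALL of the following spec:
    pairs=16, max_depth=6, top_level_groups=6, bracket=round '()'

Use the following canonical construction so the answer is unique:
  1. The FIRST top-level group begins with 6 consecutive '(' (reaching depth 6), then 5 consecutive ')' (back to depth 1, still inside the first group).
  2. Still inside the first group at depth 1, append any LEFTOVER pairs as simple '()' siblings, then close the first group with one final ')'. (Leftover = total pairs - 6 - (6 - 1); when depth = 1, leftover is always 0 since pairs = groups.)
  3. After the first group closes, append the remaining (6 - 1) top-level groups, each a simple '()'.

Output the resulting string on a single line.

Answer: (((((()))))()()()()())()()()()()

Derivation:
Spec: pairs=16 depth=6 groups=6
Leftover pairs = 16 - 6 - (6-1) = 5
First group: deep chain of depth 6 + 5 sibling pairs
Remaining 5 groups: simple '()' each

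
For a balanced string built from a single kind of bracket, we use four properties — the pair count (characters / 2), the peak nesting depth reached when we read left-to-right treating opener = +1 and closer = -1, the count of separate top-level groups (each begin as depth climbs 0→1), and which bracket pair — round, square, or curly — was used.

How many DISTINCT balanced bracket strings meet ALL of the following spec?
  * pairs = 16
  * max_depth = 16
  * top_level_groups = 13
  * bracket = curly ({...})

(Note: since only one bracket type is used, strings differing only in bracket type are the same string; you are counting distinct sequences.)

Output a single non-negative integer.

Answer: 0

Derivation:
Spec: pairs=16 depth=16 groups=13
Count(depth <= 16) = 663
Count(depth <= 15) = 663
Count(depth == 16) = 663 - 663 = 0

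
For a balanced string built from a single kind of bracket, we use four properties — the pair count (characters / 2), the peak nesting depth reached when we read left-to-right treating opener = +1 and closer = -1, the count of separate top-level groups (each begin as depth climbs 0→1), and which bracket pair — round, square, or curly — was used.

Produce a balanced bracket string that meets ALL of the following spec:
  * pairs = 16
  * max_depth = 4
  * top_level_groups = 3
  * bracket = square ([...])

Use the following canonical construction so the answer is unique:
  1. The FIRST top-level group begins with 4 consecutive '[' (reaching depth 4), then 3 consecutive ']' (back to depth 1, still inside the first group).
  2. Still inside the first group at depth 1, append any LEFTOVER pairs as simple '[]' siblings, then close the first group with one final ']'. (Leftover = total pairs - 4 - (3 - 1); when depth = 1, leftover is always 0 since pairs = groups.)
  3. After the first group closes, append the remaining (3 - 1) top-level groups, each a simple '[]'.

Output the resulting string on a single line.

Spec: pairs=16 depth=4 groups=3
Leftover pairs = 16 - 4 - (3-1) = 10
First group: deep chain of depth 4 + 10 sibling pairs
Remaining 2 groups: simple '[]' each

Answer: [[[[]]][][][][][][][][][][]][][]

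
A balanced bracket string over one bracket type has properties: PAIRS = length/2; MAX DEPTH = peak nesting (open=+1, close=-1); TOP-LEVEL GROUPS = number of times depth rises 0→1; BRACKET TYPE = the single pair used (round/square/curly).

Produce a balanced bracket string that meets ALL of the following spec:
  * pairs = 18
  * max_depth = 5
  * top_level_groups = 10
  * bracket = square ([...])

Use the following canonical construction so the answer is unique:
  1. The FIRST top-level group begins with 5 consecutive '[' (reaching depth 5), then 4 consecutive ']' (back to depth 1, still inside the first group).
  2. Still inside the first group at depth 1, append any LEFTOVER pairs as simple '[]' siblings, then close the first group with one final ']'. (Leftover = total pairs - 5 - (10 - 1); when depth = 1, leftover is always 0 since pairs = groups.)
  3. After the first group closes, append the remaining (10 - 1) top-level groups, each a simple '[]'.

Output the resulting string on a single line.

Answer: [[[[[]]]][][][][]][][][][][][][][][]

Derivation:
Spec: pairs=18 depth=5 groups=10
Leftover pairs = 18 - 5 - (10-1) = 4
First group: deep chain of depth 5 + 4 sibling pairs
Remaining 9 groups: simple '[]' each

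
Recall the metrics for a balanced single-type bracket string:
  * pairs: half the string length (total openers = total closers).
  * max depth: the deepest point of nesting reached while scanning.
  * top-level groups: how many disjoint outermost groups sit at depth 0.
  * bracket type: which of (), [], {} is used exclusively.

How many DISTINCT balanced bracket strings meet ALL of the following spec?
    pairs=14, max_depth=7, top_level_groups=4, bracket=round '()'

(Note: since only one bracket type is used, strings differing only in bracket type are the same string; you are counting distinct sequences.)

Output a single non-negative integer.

Answer: 17112

Derivation:
Spec: pairs=14 depth=7 groups=4
Count(depth <= 7) = 321724
Count(depth <= 6) = 304612
Count(depth == 7) = 321724 - 304612 = 17112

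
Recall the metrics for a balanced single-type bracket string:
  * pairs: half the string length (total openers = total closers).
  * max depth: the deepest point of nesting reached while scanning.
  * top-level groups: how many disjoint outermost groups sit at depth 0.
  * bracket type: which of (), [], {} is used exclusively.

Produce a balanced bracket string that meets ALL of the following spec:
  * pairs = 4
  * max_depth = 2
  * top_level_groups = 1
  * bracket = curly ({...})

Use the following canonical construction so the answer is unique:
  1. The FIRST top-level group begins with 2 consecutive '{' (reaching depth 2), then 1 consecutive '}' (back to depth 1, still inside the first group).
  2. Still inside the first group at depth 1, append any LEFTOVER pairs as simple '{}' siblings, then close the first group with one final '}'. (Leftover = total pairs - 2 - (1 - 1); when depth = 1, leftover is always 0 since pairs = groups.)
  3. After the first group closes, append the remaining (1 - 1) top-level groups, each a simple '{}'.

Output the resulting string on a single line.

Answer: {{}{}{}}

Derivation:
Spec: pairs=4 depth=2 groups=1
Leftover pairs = 4 - 2 - (1-1) = 2
First group: deep chain of depth 2 + 2 sibling pairs
Remaining 0 groups: simple '{}' each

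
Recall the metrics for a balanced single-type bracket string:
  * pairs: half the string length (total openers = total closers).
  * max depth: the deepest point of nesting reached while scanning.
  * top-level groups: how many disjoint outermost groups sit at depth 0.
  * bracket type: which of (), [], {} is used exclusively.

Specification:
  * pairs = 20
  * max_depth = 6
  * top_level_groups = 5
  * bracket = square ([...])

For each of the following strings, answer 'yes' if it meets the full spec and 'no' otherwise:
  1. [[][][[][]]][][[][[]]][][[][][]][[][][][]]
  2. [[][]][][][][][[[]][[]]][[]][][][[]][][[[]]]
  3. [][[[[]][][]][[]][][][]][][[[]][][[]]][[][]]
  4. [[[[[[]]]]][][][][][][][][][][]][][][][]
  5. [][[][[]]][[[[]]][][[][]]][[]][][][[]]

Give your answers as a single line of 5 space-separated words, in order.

String 1 '[[][][[][]]][][[][[]]][][[][][]][[][][][]]': depth seq [1 2 1 2 1 2 3 2 3 2 1 0 1 0 1 2 1 2 3 2 1 0 1 0 1 2 1 2 1 2 1 0 1 2 1 2 1 2 1 2 1 0]
  -> pairs=21 depth=3 groups=6 -> no
String 2 '[[][]][][][][][[[]][[]]][[]][][][[]][][[[]]]': depth seq [1 2 1 2 1 0 1 0 1 0 1 0 1 0 1 2 3 2 1 2 3 2 1 0 1 2 1 0 1 0 1 0 1 2 1 0 1 0 1 2 3 2 1 0]
  -> pairs=22 depth=3 groups=12 -> no
String 3 '[][[[[]][][]][[]][][][]][][[[]][][[]]][[][]]': depth seq [1 0 1 2 3 4 3 2 3 2 3 2 1 2 3 2 1 2 1 2 1 2 1 0 1 0 1 2 3 2 1 2 1 2 3 2 1 0 1 2 1 2 1 0]
  -> pairs=22 depth=4 groups=5 -> no
String 4 '[[[[[[]]]]][][][][][][][][][][]][][][][]': depth seq [1 2 3 4 5 6 5 4 3 2 1 2 1 2 1 2 1 2 1 2 1 2 1 2 1 2 1 2 1 2 1 0 1 0 1 0 1 0 1 0]
  -> pairs=20 depth=6 groups=5 -> yes
String 5 '[][[][[]]][[[[]]][][[][]]][[]][][][[]]': depth seq [1 0 1 2 1 2 3 2 1 0 1 2 3 4 3 2 1 2 1 2 3 2 3 2 1 0 1 2 1 0 1 0 1 0 1 2 1 0]
  -> pairs=19 depth=4 groups=7 -> no

Answer: no no no yes no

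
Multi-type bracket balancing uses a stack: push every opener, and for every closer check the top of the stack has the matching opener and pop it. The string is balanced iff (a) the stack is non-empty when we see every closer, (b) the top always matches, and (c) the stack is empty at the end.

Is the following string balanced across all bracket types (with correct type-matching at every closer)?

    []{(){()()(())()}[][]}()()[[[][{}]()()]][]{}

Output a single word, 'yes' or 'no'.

Answer: yes

Derivation:
pos 0: push '['; stack = [
pos 1: ']' matches '['; pop; stack = (empty)
pos 2: push '{'; stack = {
pos 3: push '('; stack = {(
pos 4: ')' matches '('; pop; stack = {
pos 5: push '{'; stack = {{
pos 6: push '('; stack = {{(
pos 7: ')' matches '('; pop; stack = {{
pos 8: push '('; stack = {{(
pos 9: ')' matches '('; pop; stack = {{
pos 10: push '('; stack = {{(
pos 11: push '('; stack = {{((
pos 12: ')' matches '('; pop; stack = {{(
pos 13: ')' matches '('; pop; stack = {{
pos 14: push '('; stack = {{(
pos 15: ')' matches '('; pop; stack = {{
pos 16: '}' matches '{'; pop; stack = {
pos 17: push '['; stack = {[
pos 18: ']' matches '['; pop; stack = {
pos 19: push '['; stack = {[
pos 20: ']' matches '['; pop; stack = {
pos 21: '}' matches '{'; pop; stack = (empty)
pos 22: push '('; stack = (
pos 23: ')' matches '('; pop; stack = (empty)
pos 24: push '('; stack = (
pos 25: ')' matches '('; pop; stack = (empty)
pos 26: push '['; stack = [
pos 27: push '['; stack = [[
pos 28: push '['; stack = [[[
pos 29: ']' matches '['; pop; stack = [[
pos 30: push '['; stack = [[[
pos 31: push '{'; stack = [[[{
pos 32: '}' matches '{'; pop; stack = [[[
pos 33: ']' matches '['; pop; stack = [[
pos 34: push '('; stack = [[(
pos 35: ')' matches '('; pop; stack = [[
pos 36: push '('; stack = [[(
pos 37: ')' matches '('; pop; stack = [[
pos 38: ']' matches '['; pop; stack = [
pos 39: ']' matches '['; pop; stack = (empty)
pos 40: push '['; stack = [
pos 41: ']' matches '['; pop; stack = (empty)
pos 42: push '{'; stack = {
pos 43: '}' matches '{'; pop; stack = (empty)
end: stack empty → VALID
Verdict: properly nested → yes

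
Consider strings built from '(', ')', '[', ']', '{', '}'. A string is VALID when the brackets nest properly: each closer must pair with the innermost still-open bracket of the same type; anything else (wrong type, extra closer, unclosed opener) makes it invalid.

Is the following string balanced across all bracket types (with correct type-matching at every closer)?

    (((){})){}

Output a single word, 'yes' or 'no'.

pos 0: push '('; stack = (
pos 1: push '('; stack = ((
pos 2: push '('; stack = (((
pos 3: ')' matches '('; pop; stack = ((
pos 4: push '{'; stack = (({
pos 5: '}' matches '{'; pop; stack = ((
pos 6: ')' matches '('; pop; stack = (
pos 7: ')' matches '('; pop; stack = (empty)
pos 8: push '{'; stack = {
pos 9: '}' matches '{'; pop; stack = (empty)
end: stack empty → VALID
Verdict: properly nested → yes

Answer: yes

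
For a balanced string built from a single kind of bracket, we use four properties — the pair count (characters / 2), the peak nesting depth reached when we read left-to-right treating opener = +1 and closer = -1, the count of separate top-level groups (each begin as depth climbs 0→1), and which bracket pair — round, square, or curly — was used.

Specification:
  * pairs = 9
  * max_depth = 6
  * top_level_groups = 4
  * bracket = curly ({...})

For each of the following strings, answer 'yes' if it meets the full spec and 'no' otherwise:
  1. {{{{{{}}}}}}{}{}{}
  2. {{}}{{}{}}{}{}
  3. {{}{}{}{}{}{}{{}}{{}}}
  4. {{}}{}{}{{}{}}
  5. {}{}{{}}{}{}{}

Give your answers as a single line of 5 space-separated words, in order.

Answer: yes no no no no

Derivation:
String 1 '{{{{{{}}}}}}{}{}{}': depth seq [1 2 3 4 5 6 5 4 3 2 1 0 1 0 1 0 1 0]
  -> pairs=9 depth=6 groups=4 -> yes
String 2 '{{}}{{}{}}{}{}': depth seq [1 2 1 0 1 2 1 2 1 0 1 0 1 0]
  -> pairs=7 depth=2 groups=4 -> no
String 3 '{{}{}{}{}{}{}{{}}{{}}}': depth seq [1 2 1 2 1 2 1 2 1 2 1 2 1 2 3 2 1 2 3 2 1 0]
  -> pairs=11 depth=3 groups=1 -> no
String 4 '{{}}{}{}{{}{}}': depth seq [1 2 1 0 1 0 1 0 1 2 1 2 1 0]
  -> pairs=7 depth=2 groups=4 -> no
String 5 '{}{}{{}}{}{}{}': depth seq [1 0 1 0 1 2 1 0 1 0 1 0 1 0]
  -> pairs=7 depth=2 groups=6 -> no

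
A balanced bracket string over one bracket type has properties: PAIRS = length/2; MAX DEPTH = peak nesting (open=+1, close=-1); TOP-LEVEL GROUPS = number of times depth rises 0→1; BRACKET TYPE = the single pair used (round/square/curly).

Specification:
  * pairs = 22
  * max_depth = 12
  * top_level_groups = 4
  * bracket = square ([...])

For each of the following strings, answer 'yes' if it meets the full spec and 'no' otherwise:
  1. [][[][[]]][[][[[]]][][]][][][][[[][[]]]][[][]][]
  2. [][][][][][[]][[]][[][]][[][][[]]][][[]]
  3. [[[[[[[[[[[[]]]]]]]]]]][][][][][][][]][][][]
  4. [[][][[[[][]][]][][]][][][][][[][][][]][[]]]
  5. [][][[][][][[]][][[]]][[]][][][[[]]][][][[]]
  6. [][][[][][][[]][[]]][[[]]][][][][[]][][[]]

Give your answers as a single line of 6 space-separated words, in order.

Answer: no no yes no no no

Derivation:
String 1 '[][[][[]]][[][[[]]][][]][][][][[[][[]]]][[][]][]': depth seq [1 0 1 2 1 2 3 2 1 0 1 2 1 2 3 4 3 2 1 2 1 2 1 0 1 0 1 0 1 0 1 2 3 2 3 4 3 2 1 0 1 2 1 2 1 0 1 0]
  -> pairs=24 depth=4 groups=9 -> no
String 2 '[][][][][][[]][[]][[][]][[][][[]]][][[]]': depth seq [1 0 1 0 1 0 1 0 1 0 1 2 1 0 1 2 1 0 1 2 1 2 1 0 1 2 1 2 1 2 3 2 1 0 1 0 1 2 1 0]
  -> pairs=20 depth=3 groups=11 -> no
String 3 '[[[[[[[[[[[[]]]]]]]]]]][][][][][][][]][][][]': depth seq [1 2 3 4 5 6 7 8 9 10 11 12 11 10 9 8 7 6 5 4 3 2 1 2 1 2 1 2 1 2 1 2 1 2 1 2 1 0 1 0 1 0 1 0]
  -> pairs=22 depth=12 groups=4 -> yes
String 4 '[[][][[[[][]][]][][]][][][][][[][][][]][[]]]': depth seq [1 2 1 2 1 2 3 4 5 4 5 4 3 4 3 2 3 2 3 2 1 2 1 2 1 2 1 2 1 2 3 2 3 2 3 2 3 2 1 2 3 2 1 0]
  -> pairs=22 depth=5 groups=1 -> no
String 5 '[][][[][][][[]][][[]]][[]][][][[[]]][][][[]]': depth seq [1 0 1 0 1 2 1 2 1 2 1 2 3 2 1 2 1 2 3 2 1 0 1 2 1 0 1 0 1 0 1 2 3 2 1 0 1 0 1 0 1 2 1 0]
  -> pairs=22 depth=3 groups=10 -> no
String 6 '[][][[][][][[]][[]]][[[]]][][][][[]][][[]]': depth seq [1 0 1 0 1 2 1 2 1 2 1 2 3 2 1 2 3 2 1 0 1 2 3 2 1 0 1 0 1 0 1 0 1 2 1 0 1 0 1 2 1 0]
  -> pairs=21 depth=3 groups=10 -> no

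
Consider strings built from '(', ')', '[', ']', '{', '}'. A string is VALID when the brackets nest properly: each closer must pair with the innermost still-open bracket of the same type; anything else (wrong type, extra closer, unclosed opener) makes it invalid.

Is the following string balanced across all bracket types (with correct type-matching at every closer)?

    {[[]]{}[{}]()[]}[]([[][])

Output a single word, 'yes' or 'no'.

pos 0: push '{'; stack = {
pos 1: push '['; stack = {[
pos 2: push '['; stack = {[[
pos 3: ']' matches '['; pop; stack = {[
pos 4: ']' matches '['; pop; stack = {
pos 5: push '{'; stack = {{
pos 6: '}' matches '{'; pop; stack = {
pos 7: push '['; stack = {[
pos 8: push '{'; stack = {[{
pos 9: '}' matches '{'; pop; stack = {[
pos 10: ']' matches '['; pop; stack = {
pos 11: push '('; stack = {(
pos 12: ')' matches '('; pop; stack = {
pos 13: push '['; stack = {[
pos 14: ']' matches '['; pop; stack = {
pos 15: '}' matches '{'; pop; stack = (empty)
pos 16: push '['; stack = [
pos 17: ']' matches '['; pop; stack = (empty)
pos 18: push '('; stack = (
pos 19: push '['; stack = ([
pos 20: push '['; stack = ([[
pos 21: ']' matches '['; pop; stack = ([
pos 22: push '['; stack = ([[
pos 23: ']' matches '['; pop; stack = ([
pos 24: saw closer ')' but top of stack is '[' (expected ']') → INVALID
Verdict: type mismatch at position 24: ')' closes '[' → no

Answer: no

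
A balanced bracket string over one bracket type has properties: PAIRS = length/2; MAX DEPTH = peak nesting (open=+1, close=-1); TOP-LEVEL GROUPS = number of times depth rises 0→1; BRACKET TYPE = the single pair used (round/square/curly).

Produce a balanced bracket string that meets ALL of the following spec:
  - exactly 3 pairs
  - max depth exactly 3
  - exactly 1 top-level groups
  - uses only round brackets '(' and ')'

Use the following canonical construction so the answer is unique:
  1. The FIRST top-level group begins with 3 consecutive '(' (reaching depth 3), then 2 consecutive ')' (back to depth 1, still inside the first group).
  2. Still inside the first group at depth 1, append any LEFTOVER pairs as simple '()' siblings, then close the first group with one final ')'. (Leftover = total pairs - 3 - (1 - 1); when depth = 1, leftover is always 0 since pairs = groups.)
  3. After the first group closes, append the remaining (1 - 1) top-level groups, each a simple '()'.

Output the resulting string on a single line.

Answer: ((()))

Derivation:
Spec: pairs=3 depth=3 groups=1
Leftover pairs = 3 - 3 - (1-1) = 0
First group: deep chain of depth 3 + 0 sibling pairs
Remaining 0 groups: simple '()' each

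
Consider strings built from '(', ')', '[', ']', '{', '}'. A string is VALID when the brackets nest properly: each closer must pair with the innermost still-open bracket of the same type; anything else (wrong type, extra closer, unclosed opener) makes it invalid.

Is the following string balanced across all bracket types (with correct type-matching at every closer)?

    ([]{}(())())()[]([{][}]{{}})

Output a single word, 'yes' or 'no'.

pos 0: push '('; stack = (
pos 1: push '['; stack = ([
pos 2: ']' matches '['; pop; stack = (
pos 3: push '{'; stack = ({
pos 4: '}' matches '{'; pop; stack = (
pos 5: push '('; stack = ((
pos 6: push '('; stack = (((
pos 7: ')' matches '('; pop; stack = ((
pos 8: ')' matches '('; pop; stack = (
pos 9: push '('; stack = ((
pos 10: ')' matches '('; pop; stack = (
pos 11: ')' matches '('; pop; stack = (empty)
pos 12: push '('; stack = (
pos 13: ')' matches '('; pop; stack = (empty)
pos 14: push '['; stack = [
pos 15: ']' matches '['; pop; stack = (empty)
pos 16: push '('; stack = (
pos 17: push '['; stack = ([
pos 18: push '{'; stack = ([{
pos 19: saw closer ']' but top of stack is '{' (expected '}') → INVALID
Verdict: type mismatch at position 19: ']' closes '{' → no

Answer: no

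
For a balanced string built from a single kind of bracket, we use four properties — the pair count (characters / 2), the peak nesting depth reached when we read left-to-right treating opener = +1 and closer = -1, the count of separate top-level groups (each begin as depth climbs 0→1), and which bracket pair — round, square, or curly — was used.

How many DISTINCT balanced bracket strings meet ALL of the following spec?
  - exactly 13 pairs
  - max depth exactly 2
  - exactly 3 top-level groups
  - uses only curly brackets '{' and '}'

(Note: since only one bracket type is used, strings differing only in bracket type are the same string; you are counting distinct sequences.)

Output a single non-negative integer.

Spec: pairs=13 depth=2 groups=3
Count(depth <= 2) = 66
Count(depth <= 1) = 0
Count(depth == 2) = 66 - 0 = 66

Answer: 66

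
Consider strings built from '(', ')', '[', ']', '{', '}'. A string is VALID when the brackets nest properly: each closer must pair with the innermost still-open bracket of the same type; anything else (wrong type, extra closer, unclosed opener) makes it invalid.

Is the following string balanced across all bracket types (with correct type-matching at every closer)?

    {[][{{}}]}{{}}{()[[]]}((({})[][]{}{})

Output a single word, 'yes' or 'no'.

Answer: no

Derivation:
pos 0: push '{'; stack = {
pos 1: push '['; stack = {[
pos 2: ']' matches '['; pop; stack = {
pos 3: push '['; stack = {[
pos 4: push '{'; stack = {[{
pos 5: push '{'; stack = {[{{
pos 6: '}' matches '{'; pop; stack = {[{
pos 7: '}' matches '{'; pop; stack = {[
pos 8: ']' matches '['; pop; stack = {
pos 9: '}' matches '{'; pop; stack = (empty)
pos 10: push '{'; stack = {
pos 11: push '{'; stack = {{
pos 12: '}' matches '{'; pop; stack = {
pos 13: '}' matches '{'; pop; stack = (empty)
pos 14: push '{'; stack = {
pos 15: push '('; stack = {(
pos 16: ')' matches '('; pop; stack = {
pos 17: push '['; stack = {[
pos 18: push '['; stack = {[[
pos 19: ']' matches '['; pop; stack = {[
pos 20: ']' matches '['; pop; stack = {
pos 21: '}' matches '{'; pop; stack = (empty)
pos 22: push '('; stack = (
pos 23: push '('; stack = ((
pos 24: push '('; stack = (((
pos 25: push '{'; stack = ((({
pos 26: '}' matches '{'; pop; stack = (((
pos 27: ')' matches '('; pop; stack = ((
pos 28: push '['; stack = (([
pos 29: ']' matches '['; pop; stack = ((
pos 30: push '['; stack = (([
pos 31: ']' matches '['; pop; stack = ((
pos 32: push '{'; stack = (({
pos 33: '}' matches '{'; pop; stack = ((
pos 34: push '{'; stack = (({
pos 35: '}' matches '{'; pop; stack = ((
pos 36: ')' matches '('; pop; stack = (
end: stack still non-empty (() → INVALID
Verdict: unclosed openers at end: ( → no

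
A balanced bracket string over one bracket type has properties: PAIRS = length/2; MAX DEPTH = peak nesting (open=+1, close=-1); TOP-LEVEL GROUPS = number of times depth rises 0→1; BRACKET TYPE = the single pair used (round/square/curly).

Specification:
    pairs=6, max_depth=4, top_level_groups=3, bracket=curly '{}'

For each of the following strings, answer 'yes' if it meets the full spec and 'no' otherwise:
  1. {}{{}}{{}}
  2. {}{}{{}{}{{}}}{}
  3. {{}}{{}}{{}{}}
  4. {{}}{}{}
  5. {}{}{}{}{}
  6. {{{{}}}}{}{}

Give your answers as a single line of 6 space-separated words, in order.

String 1 '{}{{}}{{}}': depth seq [1 0 1 2 1 0 1 2 1 0]
  -> pairs=5 depth=2 groups=3 -> no
String 2 '{}{}{{}{}{{}}}{}': depth seq [1 0 1 0 1 2 1 2 1 2 3 2 1 0 1 0]
  -> pairs=8 depth=3 groups=4 -> no
String 3 '{{}}{{}}{{}{}}': depth seq [1 2 1 0 1 2 1 0 1 2 1 2 1 0]
  -> pairs=7 depth=2 groups=3 -> no
String 4 '{{}}{}{}': depth seq [1 2 1 0 1 0 1 0]
  -> pairs=4 depth=2 groups=3 -> no
String 5 '{}{}{}{}{}': depth seq [1 0 1 0 1 0 1 0 1 0]
  -> pairs=5 depth=1 groups=5 -> no
String 6 '{{{{}}}}{}{}': depth seq [1 2 3 4 3 2 1 0 1 0 1 0]
  -> pairs=6 depth=4 groups=3 -> yes

Answer: no no no no no yes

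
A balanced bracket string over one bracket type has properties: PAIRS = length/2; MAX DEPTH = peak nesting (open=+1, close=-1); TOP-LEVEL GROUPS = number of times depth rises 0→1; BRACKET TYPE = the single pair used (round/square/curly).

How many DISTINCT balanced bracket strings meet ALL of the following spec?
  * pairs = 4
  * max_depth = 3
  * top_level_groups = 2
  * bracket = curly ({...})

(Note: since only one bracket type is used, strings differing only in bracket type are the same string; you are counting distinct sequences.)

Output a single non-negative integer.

Spec: pairs=4 depth=3 groups=2
Count(depth <= 3) = 5
Count(depth <= 2) = 3
Count(depth == 3) = 5 - 3 = 2

Answer: 2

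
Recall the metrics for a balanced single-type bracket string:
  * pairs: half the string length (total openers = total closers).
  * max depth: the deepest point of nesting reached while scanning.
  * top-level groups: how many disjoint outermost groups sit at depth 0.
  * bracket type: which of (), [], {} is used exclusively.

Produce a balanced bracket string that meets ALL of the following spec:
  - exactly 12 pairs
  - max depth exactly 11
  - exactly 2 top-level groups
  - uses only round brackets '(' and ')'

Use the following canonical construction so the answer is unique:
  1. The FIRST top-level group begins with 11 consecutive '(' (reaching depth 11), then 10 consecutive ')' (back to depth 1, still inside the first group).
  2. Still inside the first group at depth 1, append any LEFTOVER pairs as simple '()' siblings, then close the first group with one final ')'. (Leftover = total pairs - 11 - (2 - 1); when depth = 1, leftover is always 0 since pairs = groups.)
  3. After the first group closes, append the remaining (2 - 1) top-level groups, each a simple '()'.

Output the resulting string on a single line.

Spec: pairs=12 depth=11 groups=2
Leftover pairs = 12 - 11 - (2-1) = 0
First group: deep chain of depth 11 + 0 sibling pairs
Remaining 1 groups: simple '()' each

Answer: ((((((((((()))))))))))()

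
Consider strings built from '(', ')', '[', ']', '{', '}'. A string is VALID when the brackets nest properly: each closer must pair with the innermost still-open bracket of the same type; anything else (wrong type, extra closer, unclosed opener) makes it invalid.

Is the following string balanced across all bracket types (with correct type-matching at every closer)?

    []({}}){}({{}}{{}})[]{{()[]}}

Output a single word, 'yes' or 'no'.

Answer: no

Derivation:
pos 0: push '['; stack = [
pos 1: ']' matches '['; pop; stack = (empty)
pos 2: push '('; stack = (
pos 3: push '{'; stack = ({
pos 4: '}' matches '{'; pop; stack = (
pos 5: saw closer '}' but top of stack is '(' (expected ')') → INVALID
Verdict: type mismatch at position 5: '}' closes '(' → no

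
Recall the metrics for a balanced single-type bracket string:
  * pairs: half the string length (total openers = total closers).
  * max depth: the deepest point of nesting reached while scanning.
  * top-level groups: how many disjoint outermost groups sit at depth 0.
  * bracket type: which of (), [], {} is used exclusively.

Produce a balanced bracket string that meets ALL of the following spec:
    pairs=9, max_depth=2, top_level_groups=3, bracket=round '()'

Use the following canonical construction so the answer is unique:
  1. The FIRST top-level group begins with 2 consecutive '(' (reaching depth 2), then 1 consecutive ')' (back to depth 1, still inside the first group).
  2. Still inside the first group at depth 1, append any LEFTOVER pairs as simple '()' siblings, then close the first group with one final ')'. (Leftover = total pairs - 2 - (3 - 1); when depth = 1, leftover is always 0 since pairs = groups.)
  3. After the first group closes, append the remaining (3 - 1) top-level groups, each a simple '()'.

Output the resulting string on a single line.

Answer: (()()()()()())()()

Derivation:
Spec: pairs=9 depth=2 groups=3
Leftover pairs = 9 - 2 - (3-1) = 5
First group: deep chain of depth 2 + 5 sibling pairs
Remaining 2 groups: simple '()' each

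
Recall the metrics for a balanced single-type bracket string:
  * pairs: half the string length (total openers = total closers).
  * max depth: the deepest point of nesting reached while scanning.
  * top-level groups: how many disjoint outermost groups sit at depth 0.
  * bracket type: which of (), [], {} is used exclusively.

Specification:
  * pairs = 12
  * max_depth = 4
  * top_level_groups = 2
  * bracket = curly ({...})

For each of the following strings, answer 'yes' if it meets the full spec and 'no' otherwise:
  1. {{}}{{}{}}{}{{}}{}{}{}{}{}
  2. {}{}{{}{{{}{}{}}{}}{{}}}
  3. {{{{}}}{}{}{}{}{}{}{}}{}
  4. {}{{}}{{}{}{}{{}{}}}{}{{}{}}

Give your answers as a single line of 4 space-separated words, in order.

Answer: no no yes no

Derivation:
String 1 '{{}}{{}{}}{}{{}}{}{}{}{}{}': depth seq [1 2 1 0 1 2 1 2 1 0 1 0 1 2 1 0 1 0 1 0 1 0 1 0 1 0]
  -> pairs=13 depth=2 groups=9 -> no
String 2 '{}{}{{}{{{}{}{}}{}}{{}}}': depth seq [1 0 1 0 1 2 1 2 3 4 3 4 3 4 3 2 3 2 1 2 3 2 1 0]
  -> pairs=12 depth=4 groups=3 -> no
String 3 '{{{{}}}{}{}{}{}{}{}{}}{}': depth seq [1 2 3 4 3 2 1 2 1 2 1 2 1 2 1 2 1 2 1 2 1 0 1 0]
  -> pairs=12 depth=4 groups=2 -> yes
String 4 '{}{{}}{{}{}{}{{}{}}}{}{{}{}}': depth seq [1 0 1 2 1 0 1 2 1 2 1 2 1 2 3 2 3 2 1 0 1 0 1 2 1 2 1 0]
  -> pairs=14 depth=3 groups=5 -> no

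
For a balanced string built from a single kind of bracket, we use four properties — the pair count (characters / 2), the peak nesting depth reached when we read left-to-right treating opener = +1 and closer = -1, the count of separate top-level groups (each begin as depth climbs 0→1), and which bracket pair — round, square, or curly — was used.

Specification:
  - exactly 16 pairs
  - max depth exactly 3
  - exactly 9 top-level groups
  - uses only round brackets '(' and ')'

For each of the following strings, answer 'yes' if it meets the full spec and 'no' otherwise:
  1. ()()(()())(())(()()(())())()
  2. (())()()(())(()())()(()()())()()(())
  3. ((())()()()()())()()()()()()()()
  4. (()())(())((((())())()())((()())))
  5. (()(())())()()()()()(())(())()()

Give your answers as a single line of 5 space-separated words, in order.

String 1 '()()(()())(())(()()(())())()': depth seq [1 0 1 0 1 2 1 2 1 0 1 2 1 0 1 2 1 2 1 2 3 2 1 2 1 0 1 0]
  -> pairs=14 depth=3 groups=6 -> no
String 2 '(())()()(())(()())()(()()())()()(())': depth seq [1 2 1 0 1 0 1 0 1 2 1 0 1 2 1 2 1 0 1 0 1 2 1 2 1 2 1 0 1 0 1 0 1 2 1 0]
  -> pairs=18 depth=2 groups=10 -> no
String 3 '((())()()()()())()()()()()()()()': depth seq [1 2 3 2 1 2 1 2 1 2 1 2 1 2 1 0 1 0 1 0 1 0 1 0 1 0 1 0 1 0 1 0]
  -> pairs=16 depth=3 groups=9 -> yes
String 4 '(()())(())((((())())()())((()())))': depth seq [1 2 1 2 1 0 1 2 1 0 1 2 3 4 5 4 3 4 3 2 3 2 3 2 1 2 3 4 3 4 3 2 1 0]
  -> pairs=17 depth=5 groups=3 -> no
String 5 '(()(())())()()()()()(())(())()()': depth seq [1 2 1 2 3 2 1 2 1 0 1 0 1 0 1 0 1 0 1 0 1 2 1 0 1 2 1 0 1 0 1 0]
  -> pairs=16 depth=3 groups=10 -> no

Answer: no no yes no no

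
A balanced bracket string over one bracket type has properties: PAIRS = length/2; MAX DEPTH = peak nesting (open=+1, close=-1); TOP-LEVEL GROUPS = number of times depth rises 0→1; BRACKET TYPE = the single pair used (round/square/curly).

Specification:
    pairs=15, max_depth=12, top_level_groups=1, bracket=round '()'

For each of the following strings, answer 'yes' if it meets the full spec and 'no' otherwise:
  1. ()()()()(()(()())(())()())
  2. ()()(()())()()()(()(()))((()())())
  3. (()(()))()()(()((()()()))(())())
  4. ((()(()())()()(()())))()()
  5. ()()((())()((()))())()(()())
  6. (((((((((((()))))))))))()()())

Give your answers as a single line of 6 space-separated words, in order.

String 1 '()()()()(()(()())(())()())': depth seq [1 0 1 0 1 0 1 0 1 2 1 2 3 2 3 2 1 2 3 2 1 2 1 2 1 0]
  -> pairs=13 depth=3 groups=5 -> no
String 2 '()()(()())()()()(()(()))((()())())': depth seq [1 0 1 0 1 2 1 2 1 0 1 0 1 0 1 0 1 2 1 2 3 2 1 0 1 2 3 2 3 2 1 2 1 0]
  -> pairs=17 depth=3 groups=8 -> no
String 3 '(()(()))()()(()((()()()))(())())': depth seq [1 2 1 2 3 2 1 0 1 0 1 0 1 2 1 2 3 4 3 4 3 4 3 2 1 2 3 2 1 2 1 0]
  -> pairs=16 depth=4 groups=4 -> no
String 4 '((()(()())()()(()())))()()': depth seq [1 2 3 2 3 4 3 4 3 2 3 2 3 2 3 4 3 4 3 2 1 0 1 0 1 0]
  -> pairs=13 depth=4 groups=3 -> no
String 5 '()()((())()((()))())()(()())': depth seq [1 0 1 0 1 2 3 2 1 2 1 2 3 4 3 2 1 2 1 0 1 0 1 2 1 2 1 0]
  -> pairs=14 depth=4 groups=5 -> no
String 6 '(((((((((((()))))))))))()()())': depth seq [1 2 3 4 5 6 7 8 9 10 11 12 11 10 9 8 7 6 5 4 3 2 1 2 1 2 1 2 1 0]
  -> pairs=15 depth=12 groups=1 -> yes

Answer: no no no no no yes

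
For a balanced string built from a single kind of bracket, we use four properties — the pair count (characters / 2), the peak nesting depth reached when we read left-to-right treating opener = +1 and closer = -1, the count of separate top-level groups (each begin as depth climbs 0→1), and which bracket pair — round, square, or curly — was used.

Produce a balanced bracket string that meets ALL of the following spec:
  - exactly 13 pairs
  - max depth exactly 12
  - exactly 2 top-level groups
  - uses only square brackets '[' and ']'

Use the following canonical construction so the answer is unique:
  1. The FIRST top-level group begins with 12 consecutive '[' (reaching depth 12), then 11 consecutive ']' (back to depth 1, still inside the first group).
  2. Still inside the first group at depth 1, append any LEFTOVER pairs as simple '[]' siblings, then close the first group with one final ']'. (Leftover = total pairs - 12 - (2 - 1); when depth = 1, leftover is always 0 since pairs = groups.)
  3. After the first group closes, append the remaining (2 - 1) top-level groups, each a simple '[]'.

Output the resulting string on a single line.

Spec: pairs=13 depth=12 groups=2
Leftover pairs = 13 - 12 - (2-1) = 0
First group: deep chain of depth 12 + 0 sibling pairs
Remaining 1 groups: simple '[]' each

Answer: [[[[[[[[[[[[]]]]]]]]]]]][]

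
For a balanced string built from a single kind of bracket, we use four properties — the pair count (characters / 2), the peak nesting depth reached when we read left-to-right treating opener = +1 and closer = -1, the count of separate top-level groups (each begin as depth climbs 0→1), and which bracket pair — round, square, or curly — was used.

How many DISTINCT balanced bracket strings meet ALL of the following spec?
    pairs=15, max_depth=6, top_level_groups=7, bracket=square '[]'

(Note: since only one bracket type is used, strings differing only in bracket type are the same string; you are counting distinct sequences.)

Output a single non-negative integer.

Spec: pairs=15 depth=6 groups=7
Count(depth <= 6) = 147910
Count(depth <= 5) = 141526
Count(depth == 6) = 147910 - 141526 = 6384

Answer: 6384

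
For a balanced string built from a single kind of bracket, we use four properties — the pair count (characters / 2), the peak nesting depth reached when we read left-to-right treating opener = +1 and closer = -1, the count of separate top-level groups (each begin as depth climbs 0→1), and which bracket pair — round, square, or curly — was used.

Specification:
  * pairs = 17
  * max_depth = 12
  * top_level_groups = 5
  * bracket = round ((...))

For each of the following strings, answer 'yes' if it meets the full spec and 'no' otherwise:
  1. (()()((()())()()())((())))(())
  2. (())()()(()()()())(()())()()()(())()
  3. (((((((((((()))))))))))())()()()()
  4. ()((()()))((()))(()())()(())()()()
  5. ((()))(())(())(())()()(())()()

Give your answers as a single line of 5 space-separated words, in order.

String 1 '(()()((()())()()())((())))(())': depth seq [1 2 1 2 1 2 3 4 3 4 3 2 3 2 3 2 3 2 1 2 3 4 3 2 1 0 1 2 1 0]
  -> pairs=15 depth=4 groups=2 -> no
String 2 '(())()()(()()()())(()())()()()(())()': depth seq [1 2 1 0 1 0 1 0 1 2 1 2 1 2 1 2 1 0 1 2 1 2 1 0 1 0 1 0 1 0 1 2 1 0 1 0]
  -> pairs=18 depth=2 groups=10 -> no
String 3 '(((((((((((()))))))))))())()()()()': depth seq [1 2 3 4 5 6 7 8 9 10 11 12 11 10 9 8 7 6 5 4 3 2 1 2 1 0 1 0 1 0 1 0 1 0]
  -> pairs=17 depth=12 groups=5 -> yes
String 4 '()((()()))((()))(()())()(())()()()': depth seq [1 0 1 2 3 2 3 2 1 0 1 2 3 2 1 0 1 2 1 2 1 0 1 0 1 2 1 0 1 0 1 0 1 0]
  -> pairs=17 depth=3 groups=9 -> no
String 5 '((()))(())(())(())()()(())()()': depth seq [1 2 3 2 1 0 1 2 1 0 1 2 1 0 1 2 1 0 1 0 1 0 1 2 1 0 1 0 1 0]
  -> pairs=15 depth=3 groups=9 -> no

Answer: no no yes no no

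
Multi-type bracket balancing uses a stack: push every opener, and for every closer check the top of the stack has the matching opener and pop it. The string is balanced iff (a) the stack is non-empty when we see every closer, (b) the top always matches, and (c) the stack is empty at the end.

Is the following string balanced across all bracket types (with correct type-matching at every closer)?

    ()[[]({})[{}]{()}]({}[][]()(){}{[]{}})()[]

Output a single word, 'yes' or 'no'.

pos 0: push '('; stack = (
pos 1: ')' matches '('; pop; stack = (empty)
pos 2: push '['; stack = [
pos 3: push '['; stack = [[
pos 4: ']' matches '['; pop; stack = [
pos 5: push '('; stack = [(
pos 6: push '{'; stack = [({
pos 7: '}' matches '{'; pop; stack = [(
pos 8: ')' matches '('; pop; stack = [
pos 9: push '['; stack = [[
pos 10: push '{'; stack = [[{
pos 11: '}' matches '{'; pop; stack = [[
pos 12: ']' matches '['; pop; stack = [
pos 13: push '{'; stack = [{
pos 14: push '('; stack = [{(
pos 15: ')' matches '('; pop; stack = [{
pos 16: '}' matches '{'; pop; stack = [
pos 17: ']' matches '['; pop; stack = (empty)
pos 18: push '('; stack = (
pos 19: push '{'; stack = ({
pos 20: '}' matches '{'; pop; stack = (
pos 21: push '['; stack = ([
pos 22: ']' matches '['; pop; stack = (
pos 23: push '['; stack = ([
pos 24: ']' matches '['; pop; stack = (
pos 25: push '('; stack = ((
pos 26: ')' matches '('; pop; stack = (
pos 27: push '('; stack = ((
pos 28: ')' matches '('; pop; stack = (
pos 29: push '{'; stack = ({
pos 30: '}' matches '{'; pop; stack = (
pos 31: push '{'; stack = ({
pos 32: push '['; stack = ({[
pos 33: ']' matches '['; pop; stack = ({
pos 34: push '{'; stack = ({{
pos 35: '}' matches '{'; pop; stack = ({
pos 36: '}' matches '{'; pop; stack = (
pos 37: ')' matches '('; pop; stack = (empty)
pos 38: push '('; stack = (
pos 39: ')' matches '('; pop; stack = (empty)
pos 40: push '['; stack = [
pos 41: ']' matches '['; pop; stack = (empty)
end: stack empty → VALID
Verdict: properly nested → yes

Answer: yes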